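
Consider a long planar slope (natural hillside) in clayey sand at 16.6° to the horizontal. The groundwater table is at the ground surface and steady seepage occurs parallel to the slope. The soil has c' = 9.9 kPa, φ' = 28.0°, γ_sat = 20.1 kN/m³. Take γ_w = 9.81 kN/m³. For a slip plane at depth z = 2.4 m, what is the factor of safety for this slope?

FS = 1.66

With seepage parallel to the slope and the water table at the surface, the effective normal stress on the slip plane uses the buoyant unit weight γ' = γ_sat − γ_w while the driving shear stress uses γ_sat:
FS = [c' + γ' z cos²β tanφ'] / [γ_sat z sinβ cosβ]
γ' = 20.1 − 9.81 = 10.29 kN/m³
Numerator = 9.9 + 10.29·2.4·cos²16.6°·tan28.0° = 9.9 + 10.29·2.4·0.9184·0.5317 = 21.959 kPa
Denominator = 20.1·2.4·sin16.6°·cos16.6° = 20.1·2.4·0.2857·0.9583 = 13.207 kPa
FS = 21.959 / 13.207 = 1.663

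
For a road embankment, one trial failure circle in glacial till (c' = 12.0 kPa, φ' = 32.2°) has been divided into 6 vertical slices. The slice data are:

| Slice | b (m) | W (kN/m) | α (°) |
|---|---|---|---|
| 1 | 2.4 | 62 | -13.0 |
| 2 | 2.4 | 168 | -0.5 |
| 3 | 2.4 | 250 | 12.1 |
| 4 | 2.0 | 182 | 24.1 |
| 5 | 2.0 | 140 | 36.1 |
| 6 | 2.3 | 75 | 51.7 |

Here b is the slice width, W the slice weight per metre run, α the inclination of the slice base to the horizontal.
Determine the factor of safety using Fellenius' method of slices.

Ordinary method of slices: FS = Σ[c'·Δl_i + (W_i cosα_i)·tanφ'] / Σ W_i sinα_i, with Δl_i = b_i / cosα_i.
Slice 1: Δl = 2.4/cos(-13.0°) = 2.463 m; N'_1 = 62·cos(-13.0°) = 60.4; c'Δl = 29.56; W sinα = -13.9
Slice 2: Δl = 2.4/cos(-0.5°) = 2.400 m; N'_2 = 168·cos(-0.5°) = 168.0; c'Δl = 28.80; W sinα = -1.5
Slice 3: Δl = 2.4/cos12.1° = 2.455 m; N'_3 = 250·cos12.1° = 244.4; c'Δl = 29.45; W sinα = 52.4
Slice 4: Δl = 2.0/cos24.1° = 2.191 m; N'_4 = 182·cos24.1° = 166.1; c'Δl = 26.29; W sinα = 74.3
Slice 5: Δl = 2.0/cos36.1° = 2.475 m; N'_5 = 140·cos36.1° = 113.1; c'Δl = 29.70; W sinα = 82.5
Slice 6: Δl = 2.3/cos51.7° = 3.711 m; N'_6 = 75·cos51.7° = 46.5; c'Δl = 44.53; W sinα = 58.9
Σc'Δl = 188.3 kN/m; ΣN' = 798.6 kN/m; ΣW sinα = 252.7 kN/m
Resisting = 188.3 + 798.6·tan32.2° = 188.3 + 502.9 = 691.2 kN/m
FS = 691.2 / 252.7 = 2.736

FS = 2.74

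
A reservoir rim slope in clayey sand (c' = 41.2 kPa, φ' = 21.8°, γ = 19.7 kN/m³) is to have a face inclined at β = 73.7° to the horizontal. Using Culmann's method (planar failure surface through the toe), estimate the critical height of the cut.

H_c = 19.47 m

Culmann's analysis gives the critical failure plane at α_cr = (β + φ')/2 = (73.7 + 21.8)/2 = 47.8°, and the critical height
H_c = (4c'/γ) · sinβ cosφ' / [1 − cos(β − φ')]
    = (4·41.2/19.7) · sin73.7°·cos21.8° / [1 − cos(51.9°)]
    = 8.365 · 0.9598·0.9285 / [1 − 0.6170]
    = 8.365 · 0.8912 / 0.3830
    = 19.47 m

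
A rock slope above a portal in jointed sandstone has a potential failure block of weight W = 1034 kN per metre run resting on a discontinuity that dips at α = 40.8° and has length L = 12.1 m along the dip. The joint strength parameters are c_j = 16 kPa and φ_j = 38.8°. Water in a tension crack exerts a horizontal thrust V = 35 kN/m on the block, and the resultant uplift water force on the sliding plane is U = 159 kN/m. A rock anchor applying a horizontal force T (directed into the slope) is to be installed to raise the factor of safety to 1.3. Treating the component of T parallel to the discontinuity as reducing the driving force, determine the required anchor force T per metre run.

T = 156 kN/m

Resolving forces along and normal to the sliding plane, with the horizontal anchor force T adding T·sinα to the effective normal force and T·cosα acting up the plane against the driving force:
FS = [c_jL + (W cosα − U − V sinα + T sinα) tanφ_j] / [W sinα + V cosα − T cosα]
Without the anchor: N' = 600.9 kN/m, driving T_d = 702.1 kN/m, resisting R = 16·12.1 + 600.9·tan38.8° = 676.7 kN/m, FS = 0.96.
Setting FS = 1.3 and solving for T:
1.3·(702.1 − T cos40.8°) = 676.7 + T sin40.8°·tan38.8°
T·(sin40.8°·tan38.8° + 1.3·cos40.8°) = 1.3·702.1 − 676.7
T·(0.6534·0.8040 + 1.3·0.7570) = 912.8 − 676.7 = 236.1
T·1.5095 = 236.1
T = 156.4 kN/m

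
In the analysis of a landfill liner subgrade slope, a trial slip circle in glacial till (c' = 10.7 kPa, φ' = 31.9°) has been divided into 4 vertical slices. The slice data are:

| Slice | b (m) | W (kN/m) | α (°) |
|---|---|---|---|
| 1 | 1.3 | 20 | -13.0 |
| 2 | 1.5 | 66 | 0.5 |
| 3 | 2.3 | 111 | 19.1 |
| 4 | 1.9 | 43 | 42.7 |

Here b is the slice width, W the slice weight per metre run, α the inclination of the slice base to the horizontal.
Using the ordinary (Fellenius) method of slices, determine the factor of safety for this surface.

FS = 3.61

Ordinary method of slices: FS = Σ[c'·Δl_i + (W_i cosα_i)·tanφ'] / Σ W_i sinα_i, with Δl_i = b_i / cosα_i.
Slice 1: Δl = 1.3/cos(-13.0°) = 1.334 m; N'_1 = 20·cos(-13.0°) = 19.5; c'Δl = 14.28; W sinα = -4.5
Slice 2: Δl = 1.5/cos0.5° = 1.500 m; N'_2 = 66·cos0.5° = 66.0; c'Δl = 16.05; W sinα = 0.6
Slice 3: Δl = 2.3/cos19.1° = 2.434 m; N'_3 = 111·cos19.1° = 104.9; c'Δl = 26.04; W sinα = 36.3
Slice 4: Δl = 1.9/cos42.7° = 2.585 m; N'_4 = 43·cos42.7° = 31.6; c'Δl = 27.66; W sinα = 29.2
Σc'Δl = 84.0 kN/m; ΣN' = 222.0 kN/m; ΣW sinα = 61.6 kN/m
Resisting = 84.0 + 222.0·tan31.9° = 84.0 + 138.2 = 222.2 kN/m
FS = 222.2 / 61.6 = 3.610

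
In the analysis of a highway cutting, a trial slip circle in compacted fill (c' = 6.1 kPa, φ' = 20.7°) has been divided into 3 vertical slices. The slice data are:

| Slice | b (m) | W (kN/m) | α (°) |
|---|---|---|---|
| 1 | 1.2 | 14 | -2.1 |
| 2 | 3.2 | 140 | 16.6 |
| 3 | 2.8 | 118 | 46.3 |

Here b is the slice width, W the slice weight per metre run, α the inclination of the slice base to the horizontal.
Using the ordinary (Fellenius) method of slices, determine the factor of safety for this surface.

Ordinary method of slices: FS = Σ[c'·Δl_i + (W_i cosα_i)·tanφ'] / Σ W_i sinα_i, with Δl_i = b_i / cosα_i.
Slice 1: Δl = 1.2/cos(-2.1°) = 1.201 m; N'_1 = 14·cos(-2.1°) = 14.0; c'Δl = 7.32; W sinα = -0.5
Slice 2: Δl = 3.2/cos16.6° = 3.339 m; N'_2 = 140·cos16.6° = 134.2; c'Δl = 20.37; W sinα = 40.0
Slice 3: Δl = 2.8/cos46.3° = 4.053 m; N'_3 = 118·cos46.3° = 81.5; c'Δl = 24.72; W sinα = 85.3
Σc'Δl = 52.4 kN/m; ΣN' = 229.7 kN/m; ΣW sinα = 124.8 kN/m
Resisting = 52.4 + 229.7·tan20.7° = 52.4 + 86.8 = 139.2 kN/m
FS = 139.2 / 124.8 = 1.115

FS = 1.12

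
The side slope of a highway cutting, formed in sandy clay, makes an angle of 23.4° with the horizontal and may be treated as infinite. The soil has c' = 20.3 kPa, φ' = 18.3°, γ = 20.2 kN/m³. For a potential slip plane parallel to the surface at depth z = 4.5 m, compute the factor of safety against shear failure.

For an infinite slope with a slip plane parallel to the surface (no pore pressure): FS = [c' + γz cos²β tanφ'] / [γz sinβ cosβ].
γz = 20.2·4.5 = 90.90 kN/m²
Numerator = 20.3 + 90.90·cos²23.4°·tan18.3° = 20.3 + 90.90·0.8423·0.3307 = 45.621 kPa
Denominator = 90.90·sin23.4°·cos23.4° = 90.90·0.3971·0.9178 = 33.132 kPa
FS = 45.621 / 33.132 = 1.377

FS = 1.38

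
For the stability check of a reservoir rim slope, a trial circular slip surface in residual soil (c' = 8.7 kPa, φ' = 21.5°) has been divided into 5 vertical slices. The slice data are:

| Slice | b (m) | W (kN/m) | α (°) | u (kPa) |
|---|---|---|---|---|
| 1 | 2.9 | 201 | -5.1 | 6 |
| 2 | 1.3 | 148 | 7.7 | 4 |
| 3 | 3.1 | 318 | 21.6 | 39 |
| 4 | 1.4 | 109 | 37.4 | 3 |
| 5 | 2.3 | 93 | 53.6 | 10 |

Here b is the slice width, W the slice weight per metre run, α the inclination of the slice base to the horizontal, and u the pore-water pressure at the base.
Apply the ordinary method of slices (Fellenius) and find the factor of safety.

Ordinary method of slices: FS = Σ[c'·Δl_i + (W_i cosα_i − u_i·Δl_i)·tanφ'] / Σ W_i sinα_i, with Δl_i = b_i / cosα_i.
Slice 1: Δl = 2.9/cos(-5.1°) = 2.912 m; N'_1 = 201·cos(-5.1°) − 6·2.912 = 182.7; c'Δl = 25.33; W sinα = -17.9
Slice 2: Δl = 1.3/cos7.7° = 1.312 m; N'_2 = 148·cos7.7° − 4·1.312 = 141.4; c'Δl = 11.41; W sinα = 19.8
Slice 3: Δl = 3.1/cos21.6° = 3.334 m; N'_3 = 318·cos21.6° − 39·3.334 = 165.6; c'Δl = 29.01; W sinα = 117.1
Slice 4: Δl = 1.4/cos37.4° = 1.762 m; N'_4 = 109·cos37.4° − 3·1.762 = 81.3; c'Δl = 15.33; W sinα = 66.2
Slice 5: Δl = 2.3/cos53.6° = 3.876 m; N'_5 = 93·cos53.6° − 10·3.876 = 16.4; c'Δl = 33.72; W sinα = 74.9
Σc'Δl = 114.8 kN/m; ΣN' = 587.5 kN/m; ΣW sinα = 260.1 kN/m
Resisting = 114.8 + 587.5·tan21.5° = 114.8 + 231.4 = 346.2 kN/m
FS = 346.2 / 260.1 = 1.331

FS = 1.33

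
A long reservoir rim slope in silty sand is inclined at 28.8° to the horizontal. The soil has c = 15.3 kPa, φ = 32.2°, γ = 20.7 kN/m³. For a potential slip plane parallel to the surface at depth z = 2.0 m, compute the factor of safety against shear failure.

For an infinite slope with a slip plane parallel to the surface (no pore pressure): FS = [c + γz cos²β tanφ] / [γz sinβ cosβ].
γz = 20.7·2.0 = 41.40 kN/m²
Numerator = 15.3 + 41.40·cos²28.8°·tan32.2° = 15.3 + 41.40·0.7679·0.6297 = 35.320 kPa
Denominator = 41.40·sin28.8°·cos28.8° = 41.40·0.4818·0.8763 = 17.478 kPa
FS = 35.320 / 17.478 = 2.021

FS = 2.02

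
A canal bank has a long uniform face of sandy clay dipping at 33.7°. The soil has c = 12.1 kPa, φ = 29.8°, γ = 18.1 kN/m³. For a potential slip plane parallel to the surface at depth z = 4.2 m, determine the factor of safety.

For an infinite slope with a slip plane parallel to the surface (no pore pressure): FS = [c + γz cos²β tanφ] / [γz sinβ cosβ].
γz = 18.1·4.2 = 76.02 kN/m²
Numerator = 12.1 + 76.02·cos²33.7°·tan29.8° = 12.1 + 76.02·0.6921·0.5727 = 42.234 kPa
Denominator = 76.02·sin33.7°·cos33.7° = 76.02·0.5548·0.8320 = 35.091 kPa
FS = 42.234 / 35.091 = 1.204

FS = 1.20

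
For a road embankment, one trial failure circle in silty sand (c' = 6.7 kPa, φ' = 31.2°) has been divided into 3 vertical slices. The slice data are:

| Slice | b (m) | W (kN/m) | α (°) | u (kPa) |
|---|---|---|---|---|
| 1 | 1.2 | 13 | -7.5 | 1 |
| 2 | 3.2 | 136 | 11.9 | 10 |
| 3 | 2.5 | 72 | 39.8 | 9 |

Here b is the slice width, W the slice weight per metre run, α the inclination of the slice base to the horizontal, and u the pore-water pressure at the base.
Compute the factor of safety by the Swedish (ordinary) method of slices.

Ordinary method of slices: FS = Σ[c'·Δl_i + (W_i cosα_i − u_i·Δl_i)·tanφ'] / Σ W_i sinα_i, with Δl_i = b_i / cosα_i.
Slice 1: Δl = 1.2/cos(-7.5°) = 1.210 m; N'_1 = 13·cos(-7.5°) − 1·1.210 = 11.7; c'Δl = 8.11; W sinα = -1.7
Slice 2: Δl = 3.2/cos11.9° = 3.270 m; N'_2 = 136·cos11.9° − 10·3.270 = 100.4; c'Δl = 21.91; W sinα = 28.0
Slice 3: Δl = 2.5/cos39.8° = 3.254 m; N'_3 = 72·cos39.8° − 9·3.254 = 26.0; c'Δl = 21.80; W sinα = 46.1
Σc'Δl = 51.8 kN/m; ΣN' = 138.1 kN/m; ΣW sinα = 72.4 kN/m
Resisting = 51.8 + 138.1·tan31.2° = 51.8 + 83.6 = 135.4 kN/m
FS = 135.4 / 72.4 = 1.870

FS = 1.87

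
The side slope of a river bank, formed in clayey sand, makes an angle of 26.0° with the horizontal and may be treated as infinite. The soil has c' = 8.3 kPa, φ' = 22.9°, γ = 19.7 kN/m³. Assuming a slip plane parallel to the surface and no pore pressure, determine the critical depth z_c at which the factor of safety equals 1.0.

z_c = 7.98 m

Setting FS = 1.00 in FS = [c' + γz cos²β tanφ'] / [γz sinβ cosβ] and solving for z:
z = c' / [γ cosβ (FS·sinβ − cosβ·tanφ')]
  = 8.3 / [19.7·cos26.0°·(1.00·sin26.0° − cos26.0°·tan22.9°)]
  = 8.3 / [19.7·0.8988·(1.00·0.4384 − 0.8988·0.4224)]
  = 8.3 / 1.0395 = 7.985 m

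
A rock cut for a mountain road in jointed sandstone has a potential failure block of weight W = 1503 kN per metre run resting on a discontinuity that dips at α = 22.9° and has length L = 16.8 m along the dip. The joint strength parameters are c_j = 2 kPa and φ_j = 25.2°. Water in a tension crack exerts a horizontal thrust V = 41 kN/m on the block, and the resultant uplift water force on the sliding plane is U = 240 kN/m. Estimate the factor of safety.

FS = 0.91

Resolving the block weight along and normal to the plane and applying the Mohr–Coulomb strength on the joint:
N' = W cosα − U − V sinα = 1503·cos22.9° − 240 − 41·sin22.9° = 1128.6 kN/m
Driving force T = W sinα + V cosα = 1503·sin22.9° + 41·cos22.9° = 622.6 kN/m
Resisting force R = c_j·L + N'·tanφ_j = 2·16.8 + 1128.6·tan25.2° = 33.6 + 531.1 = 564.7 kN/m
FS = R / T = 564.7 / 622.6 = 0.907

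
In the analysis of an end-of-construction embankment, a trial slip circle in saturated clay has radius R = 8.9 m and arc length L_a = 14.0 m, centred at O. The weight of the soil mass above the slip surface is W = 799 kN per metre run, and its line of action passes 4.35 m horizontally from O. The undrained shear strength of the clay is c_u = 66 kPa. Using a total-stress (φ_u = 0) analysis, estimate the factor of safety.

FS = 2.37

Taking moments about the centre O, the resisting moment is provided by the undrained shear strength acting along the arc:
M_R = c_u·L_a·R = 66·14.00·8.9 = 8223.6 kN·m/m
M_D = W·d = 799·4.35 = 3475.6 kN·m/m
FS = M_R / M_D = 8223.6 / 3475.6 = 2.366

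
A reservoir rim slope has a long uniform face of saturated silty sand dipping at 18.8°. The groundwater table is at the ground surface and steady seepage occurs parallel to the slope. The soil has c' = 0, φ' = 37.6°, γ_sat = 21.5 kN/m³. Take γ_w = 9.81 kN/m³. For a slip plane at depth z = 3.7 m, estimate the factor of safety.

With seepage parallel to the slope and the water table at the surface, the effective normal stress on the slip plane uses the buoyant unit weight γ' = γ_sat − γ_w while the driving shear stress uses γ_sat:
FS = [c' + γ' z cos²β tanφ'] / [γ_sat z sinβ cosβ]
(For c' = 0 this reduces to FS = (γ'/γ_sat)·tanφ'/tanβ.)
γ' = 21.5 − 9.81 = 11.69 kN/m³
Numerator = 0.0 + 11.69·3.7·cos²18.8°·tan37.6° = 0.0 + 11.69·3.7·0.8961·0.7701 = 29.850 kPa
Denominator = 21.5·3.7·sin18.8°·cos18.8° = 21.5·3.7·0.3223·0.9466 = 24.269 kPa
FS = 29.850 / 24.269 = 1.230

FS = 1.23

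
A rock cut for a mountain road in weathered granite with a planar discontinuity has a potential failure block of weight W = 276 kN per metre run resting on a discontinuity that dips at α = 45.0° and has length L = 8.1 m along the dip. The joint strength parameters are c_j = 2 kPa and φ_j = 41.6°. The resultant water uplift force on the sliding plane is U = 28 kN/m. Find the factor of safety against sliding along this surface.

Resolving the block weight along and normal to the plane and applying the Mohr–Coulomb strength on the joint:
N' = W cosα − U = 276·cos45.0° − 28 = 167.2 kN/m
Driving force T = W sinα = 276·sin45.0° = 195.2 kN/m
Resisting force R = c_j·L + N'·tanφ_j = 2·8.1 + 167.2·tan41.6° = 16.2 + 148.4 = 164.6 kN/m
FS = R / T = 164.6 / 195.2 = 0.843

FS = 0.84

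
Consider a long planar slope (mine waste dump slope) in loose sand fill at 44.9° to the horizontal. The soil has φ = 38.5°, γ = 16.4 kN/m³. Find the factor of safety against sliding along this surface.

For a dry cohesionless infinite slope the factor of safety is FS = tanφ / tanβ.
FS = tan38.5° / tan44.9° = 0.7954 / 0.9965 = 0.798

FS = 0.80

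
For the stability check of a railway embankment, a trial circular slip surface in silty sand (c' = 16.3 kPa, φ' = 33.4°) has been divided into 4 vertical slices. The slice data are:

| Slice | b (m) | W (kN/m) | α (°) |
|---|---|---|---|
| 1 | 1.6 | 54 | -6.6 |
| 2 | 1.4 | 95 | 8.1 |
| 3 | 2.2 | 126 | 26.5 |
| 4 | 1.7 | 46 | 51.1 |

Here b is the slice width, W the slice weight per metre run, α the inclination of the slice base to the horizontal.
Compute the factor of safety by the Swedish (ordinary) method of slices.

Ordinary method of slices: FS = Σ[c'·Δl_i + (W_i cosα_i)·tanφ'] / Σ W_i sinα_i, with Δl_i = b_i / cosα_i.
Slice 1: Δl = 1.6/cos(-6.6°) = 1.611 m; N'_1 = 54·cos(-6.6°) = 53.6; c'Δl = 26.25; W sinα = -6.2
Slice 2: Δl = 1.4/cos8.1° = 1.414 m; N'_2 = 95·cos8.1° = 94.1; c'Δl = 23.05; W sinα = 13.4
Slice 3: Δl = 2.2/cos26.5° = 2.458 m; N'_3 = 126·cos26.5° = 112.8; c'Δl = 40.07; W sinα = 56.2
Slice 4: Δl = 1.7/cos51.1° = 2.707 m; N'_4 = 46·cos51.1° = 28.9; c'Δl = 44.13; W sinα = 35.8
Σc'Δl = 133.5 kN/m; ΣN' = 289.3 kN/m; ΣW sinα = 99.2 kN/m
Resisting = 133.5 + 289.3·tan33.4° = 133.5 + 190.8 = 324.3 kN/m
FS = 324.3 / 99.2 = 3.269

FS = 3.27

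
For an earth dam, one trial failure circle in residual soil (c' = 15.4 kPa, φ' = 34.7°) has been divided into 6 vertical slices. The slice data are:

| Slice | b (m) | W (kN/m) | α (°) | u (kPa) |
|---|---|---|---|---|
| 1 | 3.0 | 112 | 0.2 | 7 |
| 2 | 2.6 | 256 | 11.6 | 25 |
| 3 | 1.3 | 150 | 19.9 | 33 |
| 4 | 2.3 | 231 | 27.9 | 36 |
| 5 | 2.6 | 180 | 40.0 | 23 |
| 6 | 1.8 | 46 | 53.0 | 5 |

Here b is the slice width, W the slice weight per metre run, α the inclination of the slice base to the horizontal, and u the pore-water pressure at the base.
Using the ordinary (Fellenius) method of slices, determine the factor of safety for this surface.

Ordinary method of slices: FS = Σ[c'·Δl_i + (W_i cosα_i − u_i·Δl_i)·tanφ'] / Σ W_i sinα_i, with Δl_i = b_i / cosα_i.
Slice 1: Δl = 3.0/cos0.2° = 3.000 m; N'_1 = 112·cos0.2° − 7·3.000 = 91.0; c'Δl = 46.20; W sinα = 0.4
Slice 2: Δl = 2.6/cos11.6° = 2.654 m; N'_2 = 256·cos11.6° − 25·2.654 = 184.4; c'Δl = 40.87; W sinα = 51.5
Slice 3: Δl = 1.3/cos19.9° = 1.383 m; N'_3 = 150·cos19.9° − 33·1.383 = 95.4; c'Δl = 21.29; W sinα = 51.1
Slice 4: Δl = 2.3/cos27.9° = 2.602 m; N'_4 = 231·cos27.9° − 36·2.602 = 110.5; c'Δl = 40.08; W sinα = 108.1
Slice 5: Δl = 2.6/cos40.0° = 3.394 m; N'_5 = 180·cos40.0° − 23·3.394 = 59.8; c'Δl = 52.27; W sinα = 115.7
Slice 6: Δl = 1.8/cos53.0° = 2.991 m; N'_6 = 46·cos53.0° − 5·2.991 = 12.7; c'Δl = 46.06; W sinα = 36.7
Σc'Δl = 246.8 kN/m; ΣN' = 553.8 kN/m; ΣW sinα = 363.5 kN/m
Resisting = 246.8 + 553.8·tan34.7° = 246.8 + 383.5 = 630.3 kN/m
FS = 630.3 / 363.5 = 1.734

FS = 1.73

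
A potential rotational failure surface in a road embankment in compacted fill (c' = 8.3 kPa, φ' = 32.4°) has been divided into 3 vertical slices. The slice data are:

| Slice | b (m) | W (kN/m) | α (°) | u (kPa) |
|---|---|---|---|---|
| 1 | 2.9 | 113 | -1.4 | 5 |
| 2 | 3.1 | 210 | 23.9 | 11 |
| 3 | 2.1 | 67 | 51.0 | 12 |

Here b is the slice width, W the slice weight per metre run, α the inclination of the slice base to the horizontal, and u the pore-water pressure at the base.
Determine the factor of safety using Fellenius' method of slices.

Ordinary method of slices: FS = Σ[c'·Δl_i + (W_i cosα_i − u_i·Δl_i)·tanφ'] / Σ W_i sinα_i, with Δl_i = b_i / cosα_i.
Slice 1: Δl = 2.9/cos(-1.4°) = 2.901 m; N'_1 = 113·cos(-1.4°) − 5·2.901 = 98.5; c'Δl = 24.08; W sinα = -2.8
Slice 2: Δl = 3.1/cos23.9° = 3.391 m; N'_2 = 210·cos23.9° − 11·3.391 = 154.7; c'Δl = 28.14; W sinα = 85.1
Slice 3: Δl = 2.1/cos51.0° = 3.337 m; N'_3 = 67·cos51.0° − 12·3.337 = 2.1; c'Δl = 27.70; W sinα = 52.1
Σc'Δl = 79.9 kN/m; ΣN' = 255.3 kN/m; ΣW sinα = 134.4 kN/m
Resisting = 79.9 + 255.3·tan32.4° = 79.9 + 162.0 = 241.9 kN/m
FS = 241.9 / 134.4 = 1.800

FS = 1.80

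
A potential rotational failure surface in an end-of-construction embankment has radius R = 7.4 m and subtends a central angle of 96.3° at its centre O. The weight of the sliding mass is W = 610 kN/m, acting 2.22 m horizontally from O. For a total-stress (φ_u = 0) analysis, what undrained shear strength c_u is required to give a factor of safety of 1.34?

c_u = 19.7 kPa

FS = c_u·L_a·R / (W·d), so c_u = FS·W·d / (L_a·R).
Arc length L_a = R·θ = 7.4·(96.3°·π/180) = 7.4·1.6808 = 12.44 m
c_u = 1.34·610·2.22 / (12.44·7.4) = 1814.6 / 92.04 = 19.72 kPa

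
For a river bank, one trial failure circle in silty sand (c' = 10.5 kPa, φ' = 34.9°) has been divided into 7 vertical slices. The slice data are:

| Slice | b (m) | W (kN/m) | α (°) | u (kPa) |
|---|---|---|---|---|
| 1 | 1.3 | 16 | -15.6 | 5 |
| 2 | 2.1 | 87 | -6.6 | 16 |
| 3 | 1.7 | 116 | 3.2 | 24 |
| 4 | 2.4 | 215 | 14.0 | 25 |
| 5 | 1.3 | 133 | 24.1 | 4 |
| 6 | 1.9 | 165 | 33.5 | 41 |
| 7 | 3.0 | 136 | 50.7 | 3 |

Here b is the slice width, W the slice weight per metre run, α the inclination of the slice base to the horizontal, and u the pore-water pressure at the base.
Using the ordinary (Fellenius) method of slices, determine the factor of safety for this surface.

FS = 1.79

Ordinary method of slices: FS = Σ[c'·Δl_i + (W_i cosα_i − u_i·Δl_i)·tanφ'] / Σ W_i sinα_i, with Δl_i = b_i / cosα_i.
Slice 1: Δl = 1.3/cos(-15.6°) = 1.350 m; N'_1 = 16·cos(-15.6°) − 5·1.350 = 8.7; c'Δl = 14.17; W sinα = -4.3
Slice 2: Δl = 2.1/cos(-6.6°) = 2.114 m; N'_2 = 87·cos(-6.6°) − 16·2.114 = 52.6; c'Δl = 22.20; W sinα = -10.0
Slice 3: Δl = 1.7/cos3.2° = 1.703 m; N'_3 = 116·cos3.2° − 24·1.703 = 75.0; c'Δl = 17.88; W sinα = 6.5
Slice 4: Δl = 2.4/cos14.0° = 2.473 m; N'_4 = 215·cos14.0° − 25·2.473 = 146.8; c'Δl = 25.97; W sinα = 52.0
Slice 5: Δl = 1.3/cos24.1° = 1.424 m; N'_5 = 133·cos24.1° − 4·1.424 = 115.7; c'Δl = 14.95; W sinα = 54.3
Slice 6: Δl = 1.9/cos33.5° = 2.278 m; N'_6 = 165·cos33.5° − 41·2.278 = 44.2; c'Δl = 23.92; W sinα = 91.1
Slice 7: Δl = 3.0/cos50.7° = 4.736 m; N'_7 = 136·cos50.7° − 3·4.736 = 71.9; c'Δl = 49.73; W sinα = 105.2
Σc'Δl = 168.8 kN/m; ΣN' = 514.8 kN/m; ΣW sinα = 294.8 kN/m
Resisting = 168.8 + 514.8·tan34.9° = 168.8 + 359.1 = 528.0 kN/m
FS = 528.0 / 294.8 = 1.791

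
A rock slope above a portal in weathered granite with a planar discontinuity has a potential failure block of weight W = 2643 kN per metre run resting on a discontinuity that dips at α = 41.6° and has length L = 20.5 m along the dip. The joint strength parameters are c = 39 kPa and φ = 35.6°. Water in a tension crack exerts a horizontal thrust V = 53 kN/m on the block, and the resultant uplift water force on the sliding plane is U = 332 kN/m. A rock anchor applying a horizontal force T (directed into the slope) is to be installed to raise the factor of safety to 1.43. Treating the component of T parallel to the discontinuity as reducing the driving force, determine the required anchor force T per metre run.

T = 398 kN/m

Resolving forces along and normal to the sliding plane, with the horizontal anchor force T adding T·sinα to the effective normal force and T·cosα acting up the plane against the driving force:
FS = [cL + (W cosα − U − V sinα + T sinα) tanφ] / [W sinα + V cosα − T cosα]
Without the anchor: N' = 1609.2 kN/m, driving T_d = 1794.4 kN/m, resisting R = 39·20.5 + 1609.2·tan35.6° = 1951.6 kN/m, FS = 1.09.
Setting FS = 1.43 and solving for T:
1.43·(1794.4 − T cos41.6°) = 1951.6 + T sin41.6°·tan35.6°
T·(sin41.6°·tan35.6° + 1.43·cos41.6°) = 1.43·1794.4 − 1951.6
T·(0.6639·0.7159 + 1.43·0.7478) = 2566.0 − 1951.6 = 614.4
T·1.5447 = 614.4
T = 397.7 kN/m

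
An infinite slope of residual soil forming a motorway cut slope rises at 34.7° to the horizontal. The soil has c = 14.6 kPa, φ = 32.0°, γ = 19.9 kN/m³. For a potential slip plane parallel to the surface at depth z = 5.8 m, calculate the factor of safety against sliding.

For an infinite slope with a slip plane parallel to the surface (no pore pressure): FS = [c + γz cos²β tanφ] / [γz sinβ cosβ].
γz = 19.9·5.8 = 115.42 kN/m²
Numerator = 14.6 + 115.42·cos²34.7°·tan32.0° = 14.6 + 115.42·0.6759·0.6249 = 63.349 kPa
Denominator = 115.42·sin34.7°·cos34.7° = 115.42·0.5693·0.8221 = 54.020 kPa
FS = 63.349 / 54.020 = 1.173

FS = 1.17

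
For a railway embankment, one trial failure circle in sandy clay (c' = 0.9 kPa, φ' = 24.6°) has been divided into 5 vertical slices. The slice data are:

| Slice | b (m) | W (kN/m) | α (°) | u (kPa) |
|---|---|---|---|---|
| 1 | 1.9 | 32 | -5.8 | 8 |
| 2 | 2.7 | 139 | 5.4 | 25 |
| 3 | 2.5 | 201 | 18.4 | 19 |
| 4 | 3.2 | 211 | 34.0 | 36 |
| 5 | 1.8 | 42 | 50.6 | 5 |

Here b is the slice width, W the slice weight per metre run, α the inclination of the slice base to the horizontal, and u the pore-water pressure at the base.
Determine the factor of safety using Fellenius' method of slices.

Ordinary method of slices: FS = Σ[c'·Δl_i + (W_i cosα_i − u_i·Δl_i)·tanφ'] / Σ W_i sinα_i, with Δl_i = b_i / cosα_i.
Slice 1: Δl = 1.9/cos(-5.8°) = 1.910 m; N'_1 = 32·cos(-5.8°) − 8·1.910 = 16.6; c'Δl = 1.72; W sinα = -3.2
Slice 2: Δl = 2.7/cos5.4° = 2.712 m; N'_2 = 139·cos5.4° − 25·2.712 = 70.6; c'Δl = 2.44; W sinα = 13.1
Slice 3: Δl = 2.5/cos18.4° = 2.635 m; N'_3 = 201·cos18.4° − 19·2.635 = 140.7; c'Δl = 2.37; W sinα = 63.4
Slice 4: Δl = 3.2/cos34.0° = 3.860 m; N'_4 = 211·cos34.0° − 36·3.860 = 36.0; c'Δl = 3.47; W sinα = 118.0
Slice 5: Δl = 1.8/cos50.6° = 2.836 m; N'_5 = 42·cos50.6° − 5·2.836 = 12.5; c'Δl = 2.55; W sinα = 32.5
Σc'Δl = 12.6 kN/m; ΣN' = 276.3 kN/m; ΣW sinα = 223.7 kN/m
Resisting = 12.6 + 276.3·tan24.6° = 12.6 + 126.5 = 139.0 kN/m
FS = 139.0 / 223.7 = 0.621

FS = 0.62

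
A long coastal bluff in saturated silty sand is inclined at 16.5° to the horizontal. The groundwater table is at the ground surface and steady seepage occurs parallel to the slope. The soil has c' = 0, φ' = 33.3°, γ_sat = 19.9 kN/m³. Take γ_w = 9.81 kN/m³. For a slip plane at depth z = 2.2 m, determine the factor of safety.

FS = 1.12

With seepage parallel to the slope and the water table at the surface, the effective normal stress on the slip plane uses the buoyant unit weight γ' = γ_sat − γ_w while the driving shear stress uses γ_sat:
FS = [c' + γ' z cos²β tanφ'] / [γ_sat z sinβ cosβ]
(For c' = 0 this reduces to FS = (γ'/γ_sat)·tanφ'/tanβ.)
γ' = 19.9 − 9.81 = 10.09 kN/m³
Numerator = 0.0 + 10.09·2.2·cos²16.5°·tan33.3° = 0.0 + 10.09·2.2·0.9193·0.6569 = 13.405 kPa
Denominator = 19.9·2.2·sin16.5°·cos16.5° = 19.9·2.2·0.2840·0.9588 = 11.922 kPa
FS = 13.405 / 11.922 = 1.124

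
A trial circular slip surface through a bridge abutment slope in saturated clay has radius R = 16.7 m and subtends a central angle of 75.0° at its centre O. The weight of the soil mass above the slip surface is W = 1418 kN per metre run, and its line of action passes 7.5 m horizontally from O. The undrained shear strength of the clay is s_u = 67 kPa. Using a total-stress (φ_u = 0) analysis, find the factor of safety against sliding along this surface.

Taking moments about the centre O, the resisting moment is provided by the undrained shear strength acting along the arc:
Arc length L_a = R·θ = 16.7·(75.0°·π/180) = 16.7·1.3090 = 21.86 m
M_R = s_u·L_a·R = 67·21.86·16.7 = 24459.4 kN·m/m
M_D = W·d = 1418·7.5 = 10635.0 kN·m/m
FS = M_R / M_D = 24459.4 / 10635.0 = 2.300

FS = 2.30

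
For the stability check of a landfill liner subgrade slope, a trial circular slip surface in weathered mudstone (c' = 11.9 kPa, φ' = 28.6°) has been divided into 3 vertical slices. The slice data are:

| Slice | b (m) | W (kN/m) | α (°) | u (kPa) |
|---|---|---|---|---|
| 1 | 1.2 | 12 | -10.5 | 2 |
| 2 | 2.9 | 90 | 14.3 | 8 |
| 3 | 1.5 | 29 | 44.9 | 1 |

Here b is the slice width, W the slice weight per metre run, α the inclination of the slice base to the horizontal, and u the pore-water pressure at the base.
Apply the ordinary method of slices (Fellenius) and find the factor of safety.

Ordinary method of slices: FS = Σ[c'·Δl_i + (W_i cosα_i − u_i·Δl_i)·tanφ'] / Σ W_i sinα_i, with Δl_i = b_i / cosα_i.
Slice 1: Δl = 1.2/cos(-10.5°) = 1.220 m; N'_1 = 12·cos(-10.5°) − 2·1.220 = 9.4; c'Δl = 14.52; W sinα = -2.2
Slice 2: Δl = 2.9/cos14.3° = 2.993 m; N'_2 = 90·cos14.3° − 8·2.993 = 63.3; c'Δl = 35.61; W sinα = 22.2
Slice 3: Δl = 1.5/cos44.9° = 2.118 m; N'_3 = 29·cos44.9° − 1·2.118 = 18.4; c'Δl = 25.20; W sinα = 20.5
Σc'Δl = 75.3 kN/m; ΣN' = 91.1 kN/m; ΣW sinα = 40.5 kN/m
Resisting = 75.3 + 91.1·tan28.6° = 75.3 + 49.6 = 125.0 kN/m
FS = 125.0 / 40.5 = 3.085

FS = 3.08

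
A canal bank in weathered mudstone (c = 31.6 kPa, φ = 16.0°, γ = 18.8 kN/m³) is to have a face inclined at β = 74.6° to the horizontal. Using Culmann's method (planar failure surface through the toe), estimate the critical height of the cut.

Culmann's analysis gives the critical failure plane at α_cr = (β + φ)/2 = (74.6 + 16.0)/2 = 45.3°, and the critical height
H_c = (4c/γ) · sinβ cosφ / [1 − cos(β − φ)]
    = (4·31.6/18.8) · sin74.6°·cos16.0° / [1 − cos(58.6°)]
    = 6.723 · 0.9641·0.9613 / [1 − 0.5210]
    = 6.723 · 0.9267 / 0.4790
    = 13.01 m

H_c = 13.01 m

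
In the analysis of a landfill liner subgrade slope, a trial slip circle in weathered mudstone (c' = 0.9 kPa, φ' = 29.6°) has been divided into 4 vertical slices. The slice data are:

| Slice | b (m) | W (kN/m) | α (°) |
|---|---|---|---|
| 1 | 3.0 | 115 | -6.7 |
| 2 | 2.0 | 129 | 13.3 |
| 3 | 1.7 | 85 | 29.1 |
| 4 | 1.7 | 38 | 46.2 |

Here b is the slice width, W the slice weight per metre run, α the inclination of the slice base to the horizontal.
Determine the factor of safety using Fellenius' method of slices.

Ordinary method of slices: FS = Σ[c'·Δl_i + (W_i cosα_i)·tanφ'] / Σ W_i sinα_i, with Δl_i = b_i / cosα_i.
Slice 1: Δl = 3.0/cos(-6.7°) = 3.021 m; N'_1 = 115·cos(-6.7°) = 114.2; c'Δl = 2.72; W sinα = -13.4
Slice 2: Δl = 2.0/cos13.3° = 2.055 m; N'_2 = 129·cos13.3° = 125.5; c'Δl = 1.85; W sinα = 29.7
Slice 3: Δl = 1.7/cos29.1° = 1.946 m; N'_3 = 85·cos29.1° = 74.3; c'Δl = 1.75; W sinα = 41.3
Slice 4: Δl = 1.7/cos46.2° = 2.456 m; N'_4 = 38·cos46.2° = 26.3; c'Δl = 2.21; W sinα = 27.4
Σc'Δl = 8.5 kN/m; ΣN' = 340.3 kN/m; ΣW sinα = 85.0 kN/m
Resisting = 8.5 + 340.3·tan29.6° = 8.5 + 193.3 = 201.9 kN/m
FS = 201.9 / 85.0 = 2.374

FS = 2.37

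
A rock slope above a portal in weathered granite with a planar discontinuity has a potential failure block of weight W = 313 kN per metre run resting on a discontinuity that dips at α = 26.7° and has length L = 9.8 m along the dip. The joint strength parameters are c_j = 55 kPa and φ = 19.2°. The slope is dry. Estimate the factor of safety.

Resolving the block weight along and normal to the plane and applying the Mohr–Coulomb strength on the joint:
N' = W cosα = 313·cos26.7° = 279.6 kN/m
Driving force T = W sinα = 313·sin26.7° = 140.6 kN/m
Resisting force R = c_j·L + N'·tanφ = 55·9.8 + 279.6·tan19.2° = 539.0 + 97.4 = 636.4 kN/m
FS = R / T = 636.4 / 140.6 = 4.525

FS = 4.52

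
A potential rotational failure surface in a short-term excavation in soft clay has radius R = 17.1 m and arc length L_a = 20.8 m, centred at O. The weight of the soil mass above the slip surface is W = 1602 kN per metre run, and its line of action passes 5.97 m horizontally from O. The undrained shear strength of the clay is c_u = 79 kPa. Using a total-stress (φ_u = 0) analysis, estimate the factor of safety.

Taking moments about the centre O, the resisting moment is provided by the undrained shear strength acting along the arc:
M_R = c_u·L_a·R = 79·20.80·17.1 = 28098.7 kN·m/m
M_D = W·d = 1602·5.97 = 9563.9 kN·m/m
FS = M_R / M_D = 28098.7 / 9563.9 = 2.938

FS = 2.94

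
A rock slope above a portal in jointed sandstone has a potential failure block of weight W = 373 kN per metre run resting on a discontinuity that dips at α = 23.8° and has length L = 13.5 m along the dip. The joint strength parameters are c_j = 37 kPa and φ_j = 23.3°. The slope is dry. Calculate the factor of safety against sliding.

Resolving the block weight along and normal to the plane and applying the Mohr–Coulomb strength on the joint:
N' = W cosα = 373·cos23.8° = 341.3 kN/m
Driving force T = W sinα = 373·sin23.8° = 150.5 kN/m
Resisting force R = c_j·L + N'·tanφ_j = 37·13.5 + 341.3·tan23.3° = 499.5 + 147.0 = 646.5 kN/m
FS = R / T = 646.5 / 150.5 = 4.295

FS = 4.29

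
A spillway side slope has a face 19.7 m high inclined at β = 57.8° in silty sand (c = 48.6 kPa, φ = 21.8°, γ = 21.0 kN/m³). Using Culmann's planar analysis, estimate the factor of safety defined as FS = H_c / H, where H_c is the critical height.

FS = 1.93

H_c = (4c/γ) · sinβ cosφ / [1 − cos(β − φ)]
    = (4·48.6/21.0) · sin57.8°·cos21.8° / [1 − cos36.0°]
    = 9.257 · 0.7857 / 0.1910 = 38.08 m
FS = H_c / H = 38.08 / 19.7 = 1.933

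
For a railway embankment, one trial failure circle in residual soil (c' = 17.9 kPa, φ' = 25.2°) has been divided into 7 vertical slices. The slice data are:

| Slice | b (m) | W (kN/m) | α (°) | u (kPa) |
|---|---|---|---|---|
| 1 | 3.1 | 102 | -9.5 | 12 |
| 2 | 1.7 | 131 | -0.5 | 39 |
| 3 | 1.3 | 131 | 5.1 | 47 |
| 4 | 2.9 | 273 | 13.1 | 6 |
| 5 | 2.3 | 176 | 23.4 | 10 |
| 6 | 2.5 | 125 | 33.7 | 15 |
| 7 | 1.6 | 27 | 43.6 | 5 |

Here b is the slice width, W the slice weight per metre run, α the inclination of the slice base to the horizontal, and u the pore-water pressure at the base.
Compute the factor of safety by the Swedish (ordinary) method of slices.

FS = 2.84

Ordinary method of slices: FS = Σ[c'·Δl_i + (W_i cosα_i − u_i·Δl_i)·tanφ'] / Σ W_i sinα_i, with Δl_i = b_i / cosα_i.
Slice 1: Δl = 3.1/cos(-9.5°) = 3.143 m; N'_1 = 102·cos(-9.5°) − 12·3.143 = 62.9; c'Δl = 56.26; W sinα = -16.8
Slice 2: Δl = 1.7/cos(-0.5°) = 1.700 m; N'_2 = 131·cos(-0.5°) − 39·1.700 = 64.7; c'Δl = 30.43; W sinα = -1.1
Slice 3: Δl = 1.3/cos5.1° = 1.305 m; N'_3 = 131·cos5.1° − 47·1.305 = 69.1; c'Δl = 23.36; W sinα = 11.6
Slice 4: Δl = 2.9/cos13.1° = 2.977 m; N'_4 = 273·cos13.1° − 6·2.977 = 248.0; c'Δl = 53.30; W sinα = 61.9
Slice 5: Δl = 2.3/cos23.4° = 2.506 m; N'_5 = 176·cos23.4° − 10·2.506 = 136.5; c'Δl = 44.86; W sinα = 69.9
Slice 6: Δl = 2.5/cos33.7° = 3.005 m; N'_6 = 125·cos33.7° − 15·3.005 = 58.9; c'Δl = 53.79; W sinα = 69.4
Slice 7: Δl = 1.6/cos43.6° = 2.209 m; N'_7 = 27·cos43.6° − 5·2.209 = 8.5; c'Δl = 39.55; W sinα = 18.6
Σc'Δl = 301.5 kN/m; ΣN' = 648.6 kN/m; ΣW sinα = 213.4 kN/m
Resisting = 301.5 + 648.6·tan25.2° = 301.5 + 305.2 = 606.8 kN/m
FS = 606.8 / 213.4 = 2.843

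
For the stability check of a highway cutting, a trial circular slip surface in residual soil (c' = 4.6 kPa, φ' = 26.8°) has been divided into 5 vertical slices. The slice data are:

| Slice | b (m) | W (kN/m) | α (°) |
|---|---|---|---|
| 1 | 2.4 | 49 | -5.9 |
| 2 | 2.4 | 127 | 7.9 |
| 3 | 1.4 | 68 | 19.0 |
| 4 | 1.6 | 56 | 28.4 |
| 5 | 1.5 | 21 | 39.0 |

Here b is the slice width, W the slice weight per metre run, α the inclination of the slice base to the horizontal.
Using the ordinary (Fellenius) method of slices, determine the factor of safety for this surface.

FS = 2.69

Ordinary method of slices: FS = Σ[c'·Δl_i + (W_i cosα_i)·tanφ'] / Σ W_i sinα_i, with Δl_i = b_i / cosα_i.
Slice 1: Δl = 2.4/cos(-5.9°) = 2.413 m; N'_1 = 49·cos(-5.9°) = 48.7; c'Δl = 11.10; W sinα = -5.0
Slice 2: Δl = 2.4/cos7.9° = 2.423 m; N'_2 = 127·cos7.9° = 125.8; c'Δl = 11.15; W sinα = 17.5
Slice 3: Δl = 1.4/cos19.0° = 1.481 m; N'_3 = 68·cos19.0° = 64.3; c'Δl = 6.81; W sinα = 22.1
Slice 4: Δl = 1.6/cos28.4° = 1.819 m; N'_4 = 56·cos28.4° = 49.3; c'Δl = 8.37; W sinα = 26.6
Slice 5: Δl = 1.5/cos39.0° = 1.930 m; N'_5 = 21·cos39.0° = 16.3; c'Δl = 8.88; W sinα = 13.2
Σc'Δl = 46.3 kN/m; ΣN' = 304.4 kN/m; ΣW sinα = 74.4 kN/m
Resisting = 46.3 + 304.4·tan26.8° = 46.3 + 153.8 = 200.1 kN/m
FS = 200.1 / 74.4 = 2.689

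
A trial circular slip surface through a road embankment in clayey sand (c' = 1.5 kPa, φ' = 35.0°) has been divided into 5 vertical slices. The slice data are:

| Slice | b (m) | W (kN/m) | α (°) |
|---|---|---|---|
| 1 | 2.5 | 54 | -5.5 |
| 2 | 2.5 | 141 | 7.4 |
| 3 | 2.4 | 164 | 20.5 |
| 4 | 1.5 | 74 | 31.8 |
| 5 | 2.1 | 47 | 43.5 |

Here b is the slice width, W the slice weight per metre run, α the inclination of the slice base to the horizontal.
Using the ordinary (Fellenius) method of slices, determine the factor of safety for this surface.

Ordinary method of slices: FS = Σ[c'·Δl_i + (W_i cosα_i)·tanφ'] / Σ W_i sinα_i, with Δl_i = b_i / cosα_i.
Slice 1: Δl = 2.5/cos(-5.5°) = 2.512 m; N'_1 = 54·cos(-5.5°) = 53.8; c'Δl = 3.77; W sinα = -5.2
Slice 2: Δl = 2.5/cos7.4° = 2.521 m; N'_2 = 141·cos7.4° = 139.8; c'Δl = 3.78; W sinα = 18.2
Slice 3: Δl = 2.4/cos20.5° = 2.562 m; N'_3 = 164·cos20.5° = 153.6; c'Δl = 3.84; W sinα = 57.4
Slice 4: Δl = 1.5/cos31.8° = 1.765 m; N'_4 = 74·cos31.8° = 62.9; c'Δl = 2.65; W sinα = 39.0
Slice 5: Δl = 2.1/cos43.5° = 2.895 m; N'_5 = 47·cos43.5° = 34.1; c'Δl = 4.34; W sinα = 32.4
Σc'Δl = 18.4 kN/m; ΣN' = 444.2 kN/m; ΣW sinα = 141.8 kN/m
Resisting = 18.4 + 444.2·tan35.0° = 18.4 + 311.0 = 329.4 kN/m
FS = 329.4 / 141.8 = 2.324

FS = 2.32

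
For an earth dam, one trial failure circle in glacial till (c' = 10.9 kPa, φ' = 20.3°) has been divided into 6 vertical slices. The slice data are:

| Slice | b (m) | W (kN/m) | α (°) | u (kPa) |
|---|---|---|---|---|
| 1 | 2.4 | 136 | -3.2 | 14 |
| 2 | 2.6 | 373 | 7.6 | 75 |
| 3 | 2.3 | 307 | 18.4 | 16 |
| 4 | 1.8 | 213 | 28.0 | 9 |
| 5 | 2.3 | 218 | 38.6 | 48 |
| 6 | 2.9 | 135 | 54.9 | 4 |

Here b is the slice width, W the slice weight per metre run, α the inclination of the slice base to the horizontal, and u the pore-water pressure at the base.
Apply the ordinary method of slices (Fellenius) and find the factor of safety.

Ordinary method of slices: FS = Σ[c'·Δl_i + (W_i cosα_i − u_i·Δl_i)·tanφ'] / Σ W_i sinα_i, with Δl_i = b_i / cosα_i.
Slice 1: Δl = 2.4/cos(-3.2°) = 2.404 m; N'_1 = 136·cos(-3.2°) − 14·2.404 = 102.1; c'Δl = 26.20; W sinα = -7.6
Slice 2: Δl = 2.6/cos7.6° = 2.623 m; N'_2 = 373·cos7.6° − 75·2.623 = 173.0; c'Δl = 28.59; W sinα = 49.3
Slice 3: Δl = 2.3/cos18.4° = 2.424 m; N'_3 = 307·cos18.4° − 16·2.424 = 252.5; c'Δl = 26.42; W sinα = 96.9
Slice 4: Δl = 1.8/cos28.0° = 2.039 m; N'_4 = 213·cos28.0° − 9·2.039 = 169.7; c'Δl = 22.22; W sinα = 100.0
Slice 5: Δl = 2.3/cos38.6° = 2.943 m; N'_5 = 218·cos38.6° − 48·2.943 = 29.1; c'Δl = 32.08; W sinα = 136.0
Slice 6: Δl = 2.9/cos54.9° = 5.043 m; N'_6 = 135·cos54.9° − 4·5.043 = 57.5; c'Δl = 54.97; W sinα = 110.5
Σc'Δl = 190.5 kN/m; ΣN' = 783.9 kN/m; ΣW sinα = 485.1 kN/m
Resisting = 190.5 + 783.9·tan20.3° = 190.5 + 290.0 = 480.5 kN/m
FS = 480.5 / 485.1 = 0.990

FS = 0.99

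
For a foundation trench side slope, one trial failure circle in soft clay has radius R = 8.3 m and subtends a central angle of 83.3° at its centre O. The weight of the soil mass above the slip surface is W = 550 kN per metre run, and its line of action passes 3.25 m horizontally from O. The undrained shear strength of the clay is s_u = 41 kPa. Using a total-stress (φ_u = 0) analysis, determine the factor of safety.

FS = 2.30

Taking moments about the centre O, the resisting moment is provided by the undrained shear strength acting along the arc:
Arc length L_a = R·θ = 8.3·(83.3°·π/180) = 8.3·1.4539 = 12.07 m
M_R = s_u·L_a·R = 41·12.07·8.3 = 4106.4 kN·m/m
M_D = W·d = 550·3.25 = 1787.5 kN·m/m
FS = M_R / M_D = 4106.4 / 1787.5 = 2.297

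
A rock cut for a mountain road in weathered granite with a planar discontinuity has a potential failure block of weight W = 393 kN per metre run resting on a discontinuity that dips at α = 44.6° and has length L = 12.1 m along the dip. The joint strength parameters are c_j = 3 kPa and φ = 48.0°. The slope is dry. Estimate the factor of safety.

FS = 1.26

Resolving the block weight along and normal to the plane and applying the Mohr–Coulomb strength on the joint:
N' = W cosα = 393·cos44.6° = 279.8 kN/m
Driving force T = W sinα = 393·sin44.6° = 275.9 kN/m
Resisting force R = c_j·L + N'·tanφ = 3·12.1 + 279.8·tan48.0° = 36.3 + 310.8 = 347.1 kN/m
FS = R / T = 347.1 / 275.9 = 1.258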